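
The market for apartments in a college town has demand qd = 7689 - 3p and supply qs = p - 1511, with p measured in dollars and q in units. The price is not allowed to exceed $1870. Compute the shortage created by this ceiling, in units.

In a free market, 7689 - 3p = p - 1511 gives the equilibrium p* = 2300, q* = 789.
The ceiling of 1870 is below the equilibrium price 2300, so it binds.
At p = 1870: qd = 7689 - 3·1870 = 2079 and qs = 1870 - 1511 = 359.
Shortage = qd - qs = 2079 - 359 = 1720.

1720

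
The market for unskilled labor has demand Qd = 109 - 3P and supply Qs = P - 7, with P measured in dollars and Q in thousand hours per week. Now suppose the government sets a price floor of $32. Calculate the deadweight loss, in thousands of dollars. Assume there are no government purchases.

54

Without the control the market clears where 109 - 3P = P - 7, i.e. P* = 29 and Q* = 22.
The floor of 32 is above the equilibrium price 29, so it binds.
At P = 32: Qd = 109 - 3·32 = 13 and Qs = 32 - 7 = 25.
Quantity traded falls to 13. At Q = 13 the demand price is (109 - 13)/3 = 32 and the supply price is 7 + 13 = 20.
Deadweight loss = ½ · (32 - 20) · (22 - 13) = ½ · 12 · 9 = 54.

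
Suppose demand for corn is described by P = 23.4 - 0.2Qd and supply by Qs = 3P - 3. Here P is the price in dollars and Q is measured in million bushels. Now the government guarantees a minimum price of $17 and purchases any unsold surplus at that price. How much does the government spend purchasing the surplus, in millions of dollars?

272

Rearranging demand gives Qd = 117 - 5P. In a free market, 117 - 5P = 3P - 3 gives the equilibrium P* = 15, Q* = 42.
Because the floor (17) lies above the market-clearing price, it is binding.
At P = 17: Qd = 117 - 5·17 = 32 and Qs = 3·17 - 3 = 48.
Surplus = Qs - Qd = 16.
Government expenditure = surplus × support price = 16 × 17 = 272.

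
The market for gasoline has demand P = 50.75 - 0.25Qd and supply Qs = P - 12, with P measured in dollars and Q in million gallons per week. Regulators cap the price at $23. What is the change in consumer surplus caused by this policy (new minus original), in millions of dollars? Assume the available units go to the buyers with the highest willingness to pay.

Rearranging demand gives Qd = 203 - 4P. Without the control the market clears where 203 - 4P = P - 12, i.e. P* = 43 and Q* = 31.
Since 23 < 43, the ceiling is binding.
At P = 23: Qd = 203 - 4·23 = 111 and Qs = 23 - 12 = 11.
Consumer surplus without the control is ½ · (50.75 - 43) · 31 = 120.125.
With the ceiling, 11 units are sold at 23 (assume they go to the highest-value buyers). The demand price at Q = 11 is 48, so CS = ½ · [(50.75 - 23) + (48 - 23)] · 11 = 290.125.
Change in consumer surplus = 290.125 - 120.125 = 170.

170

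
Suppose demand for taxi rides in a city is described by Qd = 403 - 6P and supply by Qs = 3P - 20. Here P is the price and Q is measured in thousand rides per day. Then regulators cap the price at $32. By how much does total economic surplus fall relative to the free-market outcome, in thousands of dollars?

In a free market, 403 - 6P = 3P - 20 gives the equilibrium P* = 47, Q* = 121.
The ceiling of 32 is below the equilibrium price 47, so it binds.
At P = 32: Qd = 403 - 6·32 = 211 and Qs = 3·32 - 20 = 76.
Quantity traded falls to 76. At Q = 76 the demand price is (403 - 76)/6 = 54.5 and the supply price is (20 + 76)/3 = 32.
Deadweight loss = ½ · (54.5 - 32) · (121 - 76) = ½ · 22.5 · 45 = 506.25.

506.25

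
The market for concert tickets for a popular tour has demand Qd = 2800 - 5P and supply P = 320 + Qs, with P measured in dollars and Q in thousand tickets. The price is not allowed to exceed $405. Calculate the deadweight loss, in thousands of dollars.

Rearranging supply gives Qs = P - 320. Equilibrium: 2800 - 5P = P - 320, so 3120 = 6P and P* = 520, Q* = 200.
The ceiling of 405 is below the equilibrium price 520, so it binds.
At P = 405: Qd = 2800 - 5·405 = 775 and Qs = 405 - 320 = 85.
Quantity traded falls to 85. At Q = 85 the demand price is (2800 - 85)/5 = 543 and the supply price is 320 + 85 = 405.
Deadweight loss = ½ · (543 - 405) · (200 - 85) = ½ · 138 · 115 = 7935.

7935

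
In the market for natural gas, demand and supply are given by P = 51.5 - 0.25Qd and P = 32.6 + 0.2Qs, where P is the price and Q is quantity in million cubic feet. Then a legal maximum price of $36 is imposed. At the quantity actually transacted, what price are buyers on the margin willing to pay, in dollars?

47.25

Rearranging demand gives Qd = 206 - 4P; rearranging supply gives Qs = 5P - 163. In a free market, 206 - 4P = 5P - 163 gives the equilibrium P* = 41, Q* = 42.
Because the ceiling (36) lies below the market-clearing price, it is binding.
At P = 36: Qd = 206 - 4·36 = 62 and Qs = 5·36 - 163 = 17.
Only 17 units reach the market. On the demand curve, the marginal buyer's willingness to pay at Q = 17 is (206 - 17)/4 = 47.25.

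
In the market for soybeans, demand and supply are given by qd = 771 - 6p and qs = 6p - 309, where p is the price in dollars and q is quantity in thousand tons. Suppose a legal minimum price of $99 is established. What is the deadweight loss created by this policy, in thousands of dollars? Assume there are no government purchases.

Equilibrium: 771 - 6p = 6p - 309, so 1080 = 12p and p* = 90, q* = 231.
Since 99 > 90, the floor is binding.
At p = 99: qd = 771 - 6·99 = 177 and qs = 6·99 - 309 = 285.
Quantity traded falls to 177. At q = 177 the demand price is (771 - 177)/6 = 99 and the supply price is (309 + 177)/6 = 81.
Deadweight loss = ½ · (99 - 81) · (231 - 177) = ½ · 18 · 54 = 486.

486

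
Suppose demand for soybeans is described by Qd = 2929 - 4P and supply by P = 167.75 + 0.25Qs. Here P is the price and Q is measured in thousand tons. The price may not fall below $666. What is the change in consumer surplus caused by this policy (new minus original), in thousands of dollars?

Rearranging supply gives Qs = 4P - 671. In a free market, 2929 - 4P = 4P - 671 gives the equilibrium P* = 450, Q* = 1129.
The floor of 666 is above the equilibrium price 450, so it binds.
At P = 666: Qd = 2929 - 4·666 = 265 and Qs = 4·666 - 671 = 1993.
Consumer surplus without the control is ½ · (732.25 - 450) · 1129 = 159330.125.
With the floor, consumers buy 265 units at 666, so CS = ½ · (732.25 - 666) · 265 = 8778.125.
Change in consumer surplus = 8778.125 - 159330.125 = -150552.

-150552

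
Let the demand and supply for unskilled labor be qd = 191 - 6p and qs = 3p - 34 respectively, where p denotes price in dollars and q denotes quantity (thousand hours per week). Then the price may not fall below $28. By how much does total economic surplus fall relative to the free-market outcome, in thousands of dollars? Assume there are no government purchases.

81

Setting quantity demanded equal to quantity supplied, 191 - 6p = 3p - 34, gives p* = 25 and q* = 41.
The floor of 28 is above the equilibrium price 25, so it binds.
At p = 28: qd = 191 - 6·28 = 23 and qs = 3·28 - 34 = 50.
Quantity traded falls to 23. At q = 23 the demand price is (191 - 23)/6 = 28 and the supply price is (34 + 23)/3 = 19.
Deadweight loss = ½ · (28 - 19) · (41 - 23) = ½ · 9 · 18 = 81.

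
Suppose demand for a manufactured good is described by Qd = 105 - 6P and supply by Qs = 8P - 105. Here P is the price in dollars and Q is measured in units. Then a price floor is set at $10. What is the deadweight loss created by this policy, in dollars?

Without the control the market clears where 105 - 6P = 8P - 105, i.e. P* = 15 and Q* = 15.
Since 10 is below P* = 15, the floor does not bind and the free-market outcome prevails.
Since the control does not bind, no trades are prevented and deadweight loss is zero.

0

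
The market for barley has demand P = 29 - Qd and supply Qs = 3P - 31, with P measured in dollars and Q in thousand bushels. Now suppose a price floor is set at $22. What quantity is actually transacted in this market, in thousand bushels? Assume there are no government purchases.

Rearranging demand gives Qd = 29 - P. Equilibrium: 29 - P = 3P - 31, so 60 = 4P and P* = 15, Q* = 14.
The floor of 22 is above the equilibrium price 15, so it binds.
At P = 22: Qd = 29 - 22 = 7 and Qs = 3·22 - 31 = 35.
The quantity actually transacted is the short side, demand: 7.

7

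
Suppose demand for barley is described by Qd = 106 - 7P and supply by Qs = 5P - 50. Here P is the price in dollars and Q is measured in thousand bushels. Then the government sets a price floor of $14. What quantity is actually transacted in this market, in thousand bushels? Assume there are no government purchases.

In a free market, 106 - 7P = 5P - 50 gives the equilibrium P* = 13, Q* = 15.
Since 14 > 13, the floor is binding.
At P = 14: Qd = 106 - 7·14 = 8 and Qs = 5·14 - 50 = 20.
The quantity actually transacted is the short side, demand: 8.

8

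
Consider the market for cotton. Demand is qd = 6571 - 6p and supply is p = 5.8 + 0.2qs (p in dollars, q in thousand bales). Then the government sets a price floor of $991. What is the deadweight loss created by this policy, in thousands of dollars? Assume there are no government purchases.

1009014.6

Rearranging supply gives qs = 5p - 29. Without the control the market clears where 6571 - 6p = 5p - 29, i.e. p* = 600 and q* = 2971.
Because the floor (991) lies above the market-clearing price, it is binding.
At p = 991: qd = 6571 - 6·991 = 625 and qs = 5·991 - 29 = 4926.
Quantity traded falls to 625. At q = 625 the demand price is (6571 - 625)/6 = 991 and the supply price is (29 + 625)/5 = 130.8.
Deadweight loss = ½ · (991 - 130.8) · (2971 - 625) = ½ · 860.2 · 2346 = 1009014.6.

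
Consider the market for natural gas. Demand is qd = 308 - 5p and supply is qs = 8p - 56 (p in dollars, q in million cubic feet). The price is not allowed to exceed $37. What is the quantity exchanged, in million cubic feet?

168

Setting quantity demanded equal to quantity supplied, 308 - 5p = 8p - 56, gives p* = 28 and q* = 168.
Since 37 is above p* = 28, the ceiling does not bind and the free-market outcome prevails.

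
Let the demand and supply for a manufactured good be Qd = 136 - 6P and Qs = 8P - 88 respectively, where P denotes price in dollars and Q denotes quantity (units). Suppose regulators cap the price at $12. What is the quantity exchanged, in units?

Setting quantity demanded equal to quantity supplied, 136 - 6P = 8P - 88, gives P* = 16 and Q* = 40.
Since 12 < 16, the ceiling is binding.
At P = 12: Qd = 136 - 6·12 = 64 and Qs = 8·12 - 88 = 8.
The quantity actually transacted is the short side, supply: 8.

8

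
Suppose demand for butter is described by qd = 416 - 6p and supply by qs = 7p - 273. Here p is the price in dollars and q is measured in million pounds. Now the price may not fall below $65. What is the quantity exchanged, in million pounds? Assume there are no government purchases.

26

In a free market, 416 - 6p = 7p - 273 gives the equilibrium p* = 53, q* = 98.
Because the floor (65) lies above the market-clearing price, it is binding.
At p = 65: qd = 416 - 6·65 = 26 and qs = 7·65 - 273 = 182.
The quantity actually transacted is the short side, demand: 26.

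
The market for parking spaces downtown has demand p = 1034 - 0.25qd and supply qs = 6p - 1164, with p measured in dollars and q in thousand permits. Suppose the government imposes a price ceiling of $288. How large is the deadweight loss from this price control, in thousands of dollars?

Rearranging demand gives qd = 4136 - 4p. Without the control the market clears where 4136 - 4p = 6p - 1164, i.e. p* = 530 and q* = 2016.
The ceiling of 288 is below the equilibrium price 530, so it binds.
At p = 288: qd = 4136 - 4·288 = 2984 and qs = 6·288 - 1164 = 564.
Quantity traded falls to 564. At q = 564 the demand price is (4136 - 564)/4 = 893 and the supply price is (1164 + 564)/6 = 288.
Deadweight loss = ½ · (893 - 288) · (2016 - 564) = ½ · 605 · 1452 = 439230.

439230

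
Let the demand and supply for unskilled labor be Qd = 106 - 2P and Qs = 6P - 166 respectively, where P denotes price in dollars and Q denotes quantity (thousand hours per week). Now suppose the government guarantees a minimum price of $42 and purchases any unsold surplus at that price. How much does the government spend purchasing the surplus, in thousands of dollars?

2688

Setting quantity demanded equal to quantity supplied, 106 - 2P = 6P - 166, gives P* = 34 and Q* = 38.
The floor of 42 is above the equilibrium price 34, so it binds.
At P = 42: Qd = 106 - 2·42 = 22 and Qs = 6·42 - 166 = 86.
Surplus = Qs - Qd = 64.
Government expenditure = surplus × support price = 64 × 42 = 2688.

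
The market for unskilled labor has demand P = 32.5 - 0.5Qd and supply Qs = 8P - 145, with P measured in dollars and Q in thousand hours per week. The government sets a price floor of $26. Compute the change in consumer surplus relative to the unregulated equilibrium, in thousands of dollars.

Rearranging demand gives Qd = 65 - 2P. Equilibrium: 65 - 2P = 8P - 145, so 210 = 10P and P* = 21, Q* = 23.
The floor of 26 is above the equilibrium price 21, so it binds.
At P = 26: Qd = 65 - 2·26 = 13 and Qs = 8·26 - 145 = 63.
Consumer surplus without the control is ½ · (32.5 - 21) · 23 = 132.25.
With the floor, consumers buy 13 units at 26, so CS = ½ · (32.5 - 26) · 13 = 42.25.
Change in consumer surplus = 42.25 - 132.25 = -90.

-90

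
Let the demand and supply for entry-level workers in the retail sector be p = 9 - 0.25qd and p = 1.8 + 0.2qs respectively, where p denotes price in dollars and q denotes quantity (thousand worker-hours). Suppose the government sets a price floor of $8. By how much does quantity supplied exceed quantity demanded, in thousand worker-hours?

27

Rearranging demand gives qd = 36 - 4p; rearranging supply gives qs = 5p - 9. In a free market, 36 - 4p = 5p - 9 gives the equilibrium p* = 5, q* = 16.
Because the floor (8) lies above the market-clearing price, it is binding.
At p = 8: qd = 36 - 4·8 = 4 and qs = 5·8 - 9 = 31.
Surplus = qs - qd = 31 - 4 = 27.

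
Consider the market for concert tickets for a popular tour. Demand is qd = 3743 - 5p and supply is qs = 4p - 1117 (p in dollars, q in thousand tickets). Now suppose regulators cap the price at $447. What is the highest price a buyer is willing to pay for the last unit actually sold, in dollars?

614.4

Equilibrium: 3743 - 5p = 4p - 1117, so 4860 = 9p and p* = 540, q* = 1043.
Since 447 < 540, the ceiling is binding.
At p = 447: qd = 3743 - 5·447 = 1508 and qs = 4·447 - 1117 = 671.
Only 671 units reach the market. On the demand curve, the marginal buyer's willingness to pay at q = 671 is (3743 - 671)/5 = 614.4.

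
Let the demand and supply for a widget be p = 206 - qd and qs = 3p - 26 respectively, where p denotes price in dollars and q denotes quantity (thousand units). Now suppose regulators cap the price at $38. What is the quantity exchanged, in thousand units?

Rearranging demand gives qd = 206 - p. Setting quantity demanded equal to quantity supplied, 206 - p = 3p - 26, gives p* = 58 and q* = 148.
Since 38 < 58, the ceiling is binding.
At p = 38: qd = 206 - 38 = 168 and qs = 3·38 - 26 = 88.
The quantity actually transacted is the short side, supply: 88.

88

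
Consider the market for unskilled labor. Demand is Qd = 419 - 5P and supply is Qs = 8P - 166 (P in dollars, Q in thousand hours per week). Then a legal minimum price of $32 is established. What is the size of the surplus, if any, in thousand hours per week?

0

Without the control the market clears where 419 - 5P = 8P - 166, i.e. P* = 45 and Q* = 194.
Since 32 is below P* = 45, the floor does not bind and the free-market outcome prevails.
Since the control does not bind, there is no surplus.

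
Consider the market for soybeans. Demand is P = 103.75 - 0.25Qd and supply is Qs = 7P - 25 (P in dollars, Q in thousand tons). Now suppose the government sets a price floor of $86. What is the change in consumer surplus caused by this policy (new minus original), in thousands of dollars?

Rearranging demand gives Qd = 415 - 4P. In a free market, 415 - 4P = 7P - 25 gives the equilibrium P* = 40, Q* = 255.
Because the floor (86) lies above the market-clearing price, it is binding.
At P = 86: Qd = 415 - 4·86 = 71 and Qs = 7·86 - 25 = 577.
Consumer surplus without the control is ½ · (103.75 - 40) · 255 = 8128.125.
With the floor, consumers buy 71 units at 86, so CS = ½ · (103.75 - 86) · 71 = 630.125.
Change in consumer surplus = 630.125 - 8128.125 = -7498.

-7498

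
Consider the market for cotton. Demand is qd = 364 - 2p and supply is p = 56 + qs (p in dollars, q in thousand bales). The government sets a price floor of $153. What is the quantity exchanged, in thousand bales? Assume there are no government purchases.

58

Rearranging supply gives qs = p - 56. In a free market, 364 - 2p = p - 56 gives the equilibrium p* = 140, q* = 84.
Because the floor (153) lies above the market-clearing price, it is binding.
At p = 153: qd = 364 - 2·153 = 58 and qs = 153 - 56 = 97.
The quantity actually transacted is the short side, demand: 58.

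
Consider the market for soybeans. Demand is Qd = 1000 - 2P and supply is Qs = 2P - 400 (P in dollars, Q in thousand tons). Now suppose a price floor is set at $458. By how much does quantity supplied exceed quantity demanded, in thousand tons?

432

Without the control the market clears where 1000 - 2P = 2P - 400, i.e. P* = 350 and Q* = 300.
Because the floor (458) lies above the market-clearing price, it is binding.
At P = 458: Qd = 1000 - 2·458 = 84 and Qs = 2·458 - 400 = 516.
Surplus = Qs - Qd = 516 - 84 = 432.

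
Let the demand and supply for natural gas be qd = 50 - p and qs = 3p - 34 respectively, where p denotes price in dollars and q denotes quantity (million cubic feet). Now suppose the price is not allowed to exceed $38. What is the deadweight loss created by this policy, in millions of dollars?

In a free market, 50 - p = 3p - 34 gives the equilibrium p* = 21, q* = 29.
The ceiling of 38 is above the equilibrium price 21, so it is not binding; the market clears at p* = 21, q* = 29.
Since the control does not bind, no trades are prevented and deadweight loss is zero.

0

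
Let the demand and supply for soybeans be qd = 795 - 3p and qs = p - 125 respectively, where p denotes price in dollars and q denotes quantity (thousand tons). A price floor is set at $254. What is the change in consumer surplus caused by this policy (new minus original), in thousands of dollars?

Equilibrium: 795 - 3p = p - 125, so 920 = 4p and p* = 230, q* = 105.
The floor of 254 is above the equilibrium price 230, so it binds.
At p = 254: qd = 795 - 3·254 = 33 and qs = 254 - 125 = 129.
Consumer surplus without the control is ½ · (265 - 230) · 105 = 1837.5.
With the floor, consumers buy 33 units at 254, so CS = ½ · (265 - 254) · 33 = 181.5.
Change in consumer surplus = 181.5 - 1837.5 = -1656.

-1656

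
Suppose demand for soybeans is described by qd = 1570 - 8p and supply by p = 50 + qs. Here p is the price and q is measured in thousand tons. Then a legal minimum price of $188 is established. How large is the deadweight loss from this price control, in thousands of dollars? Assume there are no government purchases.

Rearranging supply gives qs = p - 50. Setting quantity demanded equal to quantity supplied, 1570 - 8p = p - 50, gives p* = 180 and q* = 130.
Since 188 > 180, the floor is binding.
At p = 188: qd = 1570 - 8·188 = 66 and qs = 188 - 50 = 138.
Quantity traded falls to 66. At q = 66 the demand price is (1570 - 66)/8 = 188 and the supply price is 50 + 66 = 116.
Deadweight loss = ½ · (188 - 116) · (130 - 66) = ½ · 72 · 64 = 2304.

2304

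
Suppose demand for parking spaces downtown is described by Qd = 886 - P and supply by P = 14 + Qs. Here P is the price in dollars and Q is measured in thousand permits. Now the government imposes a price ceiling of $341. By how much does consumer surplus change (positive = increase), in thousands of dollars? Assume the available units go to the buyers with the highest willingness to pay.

Rearranging supply gives Qs = P - 14. In a free market, 886 - P = P - 14 gives the equilibrium P* = 450, Q* = 436.
Because the ceiling (341) lies below the market-clearing price, it is binding.
At P = 341: Qd = 886 - 341 = 545 and Qs = 341 - 14 = 327.
Consumer surplus without the control is ½ · (886 - 450) · 436 = 95048.
With the ceiling, 327 units are sold at 341 (assume they go to the highest-value buyers). The demand price at Q = 327 is 559, so CS = ½ · [(886 - 341) + (559 - 341)] · 327 = 124750.5.
Change in consumer surplus = 124750.5 - 95048 = 29702.5.

29702.5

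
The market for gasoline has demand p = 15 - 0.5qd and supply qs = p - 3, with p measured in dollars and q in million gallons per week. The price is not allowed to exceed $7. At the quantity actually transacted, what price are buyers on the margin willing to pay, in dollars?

13

Rearranging demand gives qd = 30 - 2p. In a free market, 30 - 2p = p - 3 gives the equilibrium p* = 11, q* = 8.
Since 7 < 11, the ceiling is binding.
At p = 7: qd = 30 - 2·7 = 16 and qs = 7 - 3 = 4.
Only 4 units reach the market. On the demand curve, the marginal buyer's willingness to pay at q = 4 is (30 - 4)/2 = 13.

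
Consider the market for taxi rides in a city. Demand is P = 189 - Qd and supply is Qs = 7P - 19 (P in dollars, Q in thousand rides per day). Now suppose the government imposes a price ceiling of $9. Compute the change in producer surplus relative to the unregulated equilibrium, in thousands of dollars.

Rearranging demand gives Qd = 189 - P. In a free market, 189 - P = 7P - 19 gives the equilibrium P* = 26, Q* = 163.
Since 9 < 26, the ceiling is binding.
At P = 9: Qd = 189 - 9 = 180 and Qs = 7·9 - 19 = 44.
Producer surplus without the control is ½ · (26 - 19/7) · 163 = 26569/14.
With the ceiling, producers sell 44 units at 9, so PS = ½ · (9 - 19/7) · 44 = 968/7.
Change in producer surplus = 968/7 - 26569/14 = -1759.5.

-1759.5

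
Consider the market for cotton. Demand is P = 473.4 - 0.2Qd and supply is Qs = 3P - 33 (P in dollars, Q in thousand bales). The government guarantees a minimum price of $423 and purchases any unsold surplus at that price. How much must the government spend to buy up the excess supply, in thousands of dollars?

Rearranging demand gives Qd = 2367 - 5P. Equilibrium: 2367 - 5P = 3P - 33, so 2400 = 8P and P* = 300, Q* = 867.
Because the floor (423) lies above the market-clearing price, it is binding.
At P = 423: Qd = 2367 - 5·423 = 252 and Qs = 3·423 - 33 = 1236.
Surplus = Qs - Qd = 984.
Government expenditure = surplus × support price = 984 × 423 = 416232.

416232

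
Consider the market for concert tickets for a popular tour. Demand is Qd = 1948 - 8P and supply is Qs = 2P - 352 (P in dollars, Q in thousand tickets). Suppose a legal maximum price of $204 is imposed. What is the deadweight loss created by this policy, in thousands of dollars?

845

Without the control the market clears where 1948 - 8P = 2P - 352, i.e. P* = 230 and Q* = 108.
Since 204 < 230, the ceiling is binding.
At P = 204: Qd = 1948 - 8·204 = 316 and Qs = 2·204 - 352 = 56.
Quantity traded falls to 56. At Q = 56 the demand price is (1948 - 56)/8 = 236.5 and the supply price is (352 + 56)/2 = 204.
Deadweight loss = ½ · (236.5 - 204) · (108 - 56) = ½ · 32.5 · 52 = 845.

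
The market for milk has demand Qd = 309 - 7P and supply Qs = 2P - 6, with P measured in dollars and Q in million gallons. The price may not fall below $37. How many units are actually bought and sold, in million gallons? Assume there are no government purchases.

50

In a free market, 309 - 7P = 2P - 6 gives the equilibrium P* = 35, Q* = 64.
The floor of 37 is above the equilibrium price 35, so it binds.
At P = 37: Qd = 309 - 7·37 = 50 and Qs = 2·37 - 6 = 68.
The quantity actually transacted is the short side, demand: 50.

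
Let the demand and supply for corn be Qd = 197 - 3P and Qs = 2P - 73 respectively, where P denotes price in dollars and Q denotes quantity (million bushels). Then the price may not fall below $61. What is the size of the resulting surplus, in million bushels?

In a free market, 197 - 3P = 2P - 73 gives the equilibrium P* = 54, Q* = 35.
Because the floor (61) lies above the market-clearing price, it is binding.
At P = 61: Qd = 197 - 3·61 = 14 and Qs = 2·61 - 73 = 49.
Surplus = Qs - Qd = 49 - 14 = 35.

35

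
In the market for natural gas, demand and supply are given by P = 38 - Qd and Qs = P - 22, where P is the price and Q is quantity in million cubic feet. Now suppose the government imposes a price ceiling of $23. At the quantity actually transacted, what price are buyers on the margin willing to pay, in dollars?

Rearranging demand gives Qd = 38 - P. In a free market, 38 - P = P - 22 gives the equilibrium P* = 30, Q* = 8.
Because the ceiling (23) lies below the market-clearing price, it is binding.
At P = 23: Qd = 38 - 23 = 15 and Qs = 23 - 22 = 1.
Only 1 units reach the market. On the demand curve, the marginal buyer's willingness to pay at Q = 1 is (38 - 1) = 37.

37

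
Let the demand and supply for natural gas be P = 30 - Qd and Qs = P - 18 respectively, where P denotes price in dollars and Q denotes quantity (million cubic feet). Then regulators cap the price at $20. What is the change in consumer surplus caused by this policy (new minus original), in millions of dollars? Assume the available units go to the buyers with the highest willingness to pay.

Rearranging demand gives Qd = 30 - P. Setting quantity demanded equal to quantity supplied, 30 - P = P - 18, gives P* = 24 and Q* = 6.
The ceiling of 20 is below the equilibrium price 24, so it binds.
At P = 20: Qd = 30 - 20 = 10 and Qs = 20 - 18 = 2.
Consumer surplus without the control is ½ · (30 - 24) · 6 = 18.
With the ceiling, 2 units are sold at 20 (assume they go to the highest-value buyers). The demand price at Q = 2 is 28, so CS = ½ · [(30 - 20) + (28 - 20)] · 2 = 18.
Change in consumer surplus = 18 - 18 = 0.

0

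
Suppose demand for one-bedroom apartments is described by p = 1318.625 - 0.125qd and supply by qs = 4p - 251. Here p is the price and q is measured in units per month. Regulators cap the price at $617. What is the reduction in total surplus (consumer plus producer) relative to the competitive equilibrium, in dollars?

240267

Rearranging demand gives qd = 10549 - 8p. In a free market, 10549 - 8p = 4p - 251 gives the equilibrium p* = 900, q* = 3349.
Because the ceiling (617) lies below the market-clearing price, it is binding.
At p = 617: qd = 10549 - 8·617 = 5613 and qs = 4·617 - 251 = 2217.
Quantity traded falls to 2217. At q = 2217 the demand price is (10549 - 2217)/8 = 1041.5 and the supply price is (251 + 2217)/4 = 617.
Deadweight loss = ½ · (1041.5 - 617) · (3349 - 2217) = ½ · 424.5 · 1132 = 240267.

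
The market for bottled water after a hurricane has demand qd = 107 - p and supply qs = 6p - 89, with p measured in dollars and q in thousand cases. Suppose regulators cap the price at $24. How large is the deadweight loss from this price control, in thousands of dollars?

Equilibrium: 107 - p = 6p - 89, so 196 = 7p and p* = 28, q* = 79.
Since 24 < 28, the ceiling is binding.
At p = 24: qd = 107 - 24 = 83 and qs = 6·24 - 89 = 55.
Quantity traded falls to 55. At q = 55 the demand price is 107 - 55 = 52 and the supply price is (89 + 55)/6 = 24.
Deadweight loss = ½ · (52 - 24) · (79 - 55) = ½ · 28 · 24 = 336.

336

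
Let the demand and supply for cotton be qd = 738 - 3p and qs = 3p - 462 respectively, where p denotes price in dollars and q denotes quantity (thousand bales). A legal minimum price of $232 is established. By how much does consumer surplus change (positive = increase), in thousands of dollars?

In a free market, 738 - 3p = 3p - 462 gives the equilibrium p* = 200, q* = 138.
Since 232 > 200, the floor is binding.
At p = 232: qd = 738 - 3·232 = 42 and qs = 3·232 - 462 = 234.
Consumer surplus without the control is ½ · (246 - 200) · 138 = 3174.
With the floor, consumers buy 42 units at 232, so CS = ½ · (246 - 232) · 42 = 294.
Change in consumer surplus = 294 - 3174 = -2880.

-2880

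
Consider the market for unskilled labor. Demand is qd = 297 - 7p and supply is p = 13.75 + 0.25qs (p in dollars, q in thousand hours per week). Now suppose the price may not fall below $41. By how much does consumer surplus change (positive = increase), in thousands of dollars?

Rearranging supply gives qs = 4p - 55. Without the control the market clears where 297 - 7p = 4p - 55, i.e. p* = 32 and q* = 73.
Because the floor (41) lies above the market-clearing price, it is binding.
At p = 41: qd = 297 - 7·41 = 10 and qs = 4·41 - 55 = 109.
Consumer surplus without the control is ½ · (297/7 - 32) · 73 = 5329/14.
With the floor, consumers buy 10 units at 41, so CS = ½ · (297/7 - 41) · 10 = 50/7.
Change in consumer surplus = 50/7 - 5329/14 = -373.5.

-373.5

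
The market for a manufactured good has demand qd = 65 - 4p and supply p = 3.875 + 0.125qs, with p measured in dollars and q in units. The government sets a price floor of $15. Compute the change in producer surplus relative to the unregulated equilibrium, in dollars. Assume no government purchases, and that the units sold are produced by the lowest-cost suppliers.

-14

Rearranging supply gives qs = 8p - 31. In a free market, 65 - 4p = 8p - 31 gives the equilibrium p* = 8, q* = 33.
Because the floor (15) lies above the market-clearing price, it is binding.
At p = 15: qd = 65 - 4·15 = 5 and qs = 8·15 - 31 = 89.
Producer surplus without the control is ½ · (8 - 3.875) · 33 = 68.0625.
With the floor, 5 units are sold at 15. The supply price at q = 5 is 4.5, so PS = ½ · [(15 - 3.875) + (15 - 4.5)] · 5 = 54.0625.
Change in producer surplus = 54.0625 - 68.0625 = -14.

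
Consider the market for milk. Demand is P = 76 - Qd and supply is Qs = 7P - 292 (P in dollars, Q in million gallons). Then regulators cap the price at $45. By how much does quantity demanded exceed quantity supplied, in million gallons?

Rearranging demand gives Qd = 76 - P. Without the control the market clears where 76 - P = 7P - 292, i.e. P* = 46 and Q* = 30.
Because the ceiling (45) lies below the market-clearing price, it is binding.
At P = 45: Qd = 76 - 45 = 31 and Qs = 7·45 - 292 = 23.
Shortage = Qd - Qs = 31 - 23 = 8.

8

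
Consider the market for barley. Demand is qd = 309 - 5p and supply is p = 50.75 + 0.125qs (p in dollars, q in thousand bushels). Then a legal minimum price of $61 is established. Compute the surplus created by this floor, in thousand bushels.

78

Rearranging supply gives qs = 8p - 406. Setting quantity demanded equal to quantity supplied, 309 - 5p = 8p - 406, gives p* = 55 and q* = 34.
Because the floor (61) lies above the market-clearing price, it is binding.
At p = 61: qd = 309 - 5·61 = 4 and qs = 8·61 - 406 = 82.
Surplus = qs - qd = 82 - 4 = 78.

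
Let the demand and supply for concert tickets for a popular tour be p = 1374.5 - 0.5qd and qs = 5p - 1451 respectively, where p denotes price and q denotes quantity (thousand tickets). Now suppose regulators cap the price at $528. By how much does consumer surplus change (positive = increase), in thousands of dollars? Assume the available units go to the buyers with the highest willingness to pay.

53208

Rearranging demand gives qd = 2749 - 2p. In a free market, 2749 - 2p = 5p - 1451 gives the equilibrium p* = 600, q* = 1549.
The ceiling of 528 is below the equilibrium price 600, so it binds.
At p = 528: qd = 2749 - 2·528 = 1693 and qs = 5·528 - 1451 = 1189.
Consumer surplus without the control is ½ · (1374.5 - 600) · 1549 = 599850.25.
With the ceiling, 1189 units are sold at 528 (assume they go to the highest-value buyers). The demand price at q = 1189 is 780, so CS = ½ · [(1374.5 - 528) + (780 - 528)] · 1189 = 653058.25.
Change in consumer surplus = 653058.25 - 599850.25 = 53208.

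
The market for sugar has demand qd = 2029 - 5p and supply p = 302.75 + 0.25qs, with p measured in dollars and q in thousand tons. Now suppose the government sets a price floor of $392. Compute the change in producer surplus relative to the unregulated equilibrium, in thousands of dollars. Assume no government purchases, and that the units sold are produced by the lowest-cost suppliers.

Rearranging supply gives qs = 4p - 1211. Equilibrium: 2029 - 5p = 4p - 1211, so 3240 = 9p and p* = 360, q* = 229.
The floor of 392 is above the equilibrium price 360, so it binds.
At p = 392: qd = 2029 - 5·392 = 69 and qs = 4·392 - 1211 = 357.
Producer surplus without the control is ½ · (360 - 302.75) · 229 = 6555.125.
With the floor, 69 units are sold at 392. The supply price at q = 69 is 320, so PS = ½ · [(392 - 302.75) + (392 - 320)] · 69 = 5563.125.
Change in producer surplus = 5563.125 - 6555.125 = -992.

-992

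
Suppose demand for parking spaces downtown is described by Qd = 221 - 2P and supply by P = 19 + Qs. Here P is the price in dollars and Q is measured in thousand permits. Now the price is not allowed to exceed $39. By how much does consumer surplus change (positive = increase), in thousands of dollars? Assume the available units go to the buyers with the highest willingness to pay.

Rearranging supply gives Qs = P - 19. In a free market, 221 - 2P = P - 19 gives the equilibrium P* = 80, Q* = 61.
Because the ceiling (39) lies below the market-clearing price, it is binding.
At P = 39: Qd = 221 - 2·39 = 143 and Qs = 39 - 19 = 20.
Consumer surplus without the control is ½ · (110.5 - 80) · 61 = 930.25.
With the ceiling, 20 units are sold at 39 (assume they go to the highest-value buyers). The demand price at Q = 20 is 100.5, so CS = ½ · [(110.5 - 39) + (100.5 - 39)] · 20 = 1330.
Change in consumer surplus = 1330 - 930.25 = 399.75.

399.75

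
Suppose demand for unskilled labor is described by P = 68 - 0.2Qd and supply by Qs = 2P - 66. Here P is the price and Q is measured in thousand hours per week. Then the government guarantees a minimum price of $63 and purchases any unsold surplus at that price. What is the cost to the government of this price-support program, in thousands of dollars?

2205

Rearranging demand gives Qd = 340 - 5P. Equilibrium: 340 - 5P = 2P - 66, so 406 = 7P and P* = 58, Q* = 50.
Because the floor (63) lies above the market-clearing price, it is binding.
At P = 63: Qd = 340 - 5·63 = 25 and Qs = 2·63 - 66 = 60.
Surplus = Qs - Qd = 35.
Government expenditure = surplus × support price = 35 × 63 = 2205.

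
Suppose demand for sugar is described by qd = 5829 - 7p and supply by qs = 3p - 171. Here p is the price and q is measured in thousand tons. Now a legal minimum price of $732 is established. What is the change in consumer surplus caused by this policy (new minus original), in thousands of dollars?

Equilibrium: 5829 - 7p = 3p - 171, so 6000 = 10p and p* = 600, q* = 1629.
Since 732 > 600, the floor is binding.
At p = 732: qd = 5829 - 7·732 = 705 and qs = 3·732 - 171 = 2025.
Consumer surplus without the control is ½ · (5829/7 - 600) · 1629 = 2653641/14.
With the floor, consumers buy 705 units at 732, so CS = ½ · (5829/7 - 732) · 705 = 497025/14.
Change in consumer surplus = 497025/14 - 2653641/14 = -154044.

-154044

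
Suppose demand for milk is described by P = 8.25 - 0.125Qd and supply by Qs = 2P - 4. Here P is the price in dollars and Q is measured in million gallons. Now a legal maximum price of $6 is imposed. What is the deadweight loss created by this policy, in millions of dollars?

Rearranging demand gives Qd = 66 - 8P. Without the control the market clears where 66 - 8P = 2P - 4, i.e. P* = 7 and Q* = 10.
Since 6 < 7, the ceiling is binding.
At P = 6: Qd = 66 - 8·6 = 18 and Qs = 2·6 - 4 = 8.
Quantity traded falls to 8. At Q = 8 the demand price is (66 - 8)/8 = 7.25 and the supply price is (4 + 8)/2 = 6.
Deadweight loss = ½ · (7.25 - 6) · (10 - 8) = ½ · 1.25 · 2 = 1.25.

1.25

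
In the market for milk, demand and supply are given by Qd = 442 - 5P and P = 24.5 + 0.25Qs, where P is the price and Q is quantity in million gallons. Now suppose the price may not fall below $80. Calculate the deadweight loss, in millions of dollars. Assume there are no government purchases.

2250

Rearranging supply gives Qs = 4P - 98. Without the control the market clears where 442 - 5P = 4P - 98, i.e. P* = 60 and Q* = 142.
Because the floor (80) lies above the market-clearing price, it is binding.
At P = 80: Qd = 442 - 5·80 = 42 and Qs = 4·80 - 98 = 222.
Quantity traded falls to 42. At Q = 42 the demand price is (442 - 42)/5 = 80 and the supply price is (98 + 42)/4 = 35.
Deadweight loss = ½ · (80 - 35) · (142 - 42) = ½ · 45 · 100 = 2250.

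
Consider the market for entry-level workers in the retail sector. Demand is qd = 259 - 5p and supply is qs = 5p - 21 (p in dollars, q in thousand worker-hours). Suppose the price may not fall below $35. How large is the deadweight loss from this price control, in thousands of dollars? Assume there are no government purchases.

245

Equilibrium: 259 - 5p = 5p - 21, so 280 = 10p and p* = 28, q* = 119.
The floor of 35 is above the equilibrium price 28, so it binds.
At p = 35: qd = 259 - 5·35 = 84 and qs = 5·35 - 21 = 154.
Quantity traded falls to 84. At q = 84 the demand price is (259 - 84)/5 = 35 and the supply price is (21 + 84)/5 = 21.
Deadweight loss = ½ · (35 - 21) · (119 - 84) = ½ · 14 · 35 = 245.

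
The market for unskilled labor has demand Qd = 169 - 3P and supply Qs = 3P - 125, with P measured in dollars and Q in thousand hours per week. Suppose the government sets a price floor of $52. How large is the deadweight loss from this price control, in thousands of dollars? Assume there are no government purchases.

Setting quantity demanded equal to quantity supplied, 169 - 3P = 3P - 125, gives P* = 49 and Q* = 22.
The floor of 52 is above the equilibrium price 49, so it binds.
At P = 52: Qd = 169 - 3·52 = 13 and Qs = 3·52 - 125 = 31.
Quantity traded falls to 13. At Q = 13 the demand price is (169 - 13)/3 = 52 and the supply price is (125 + 13)/3 = 46.
Deadweight loss = ½ · (52 - 46) · (22 - 13) = ½ · 6 · 9 = 27.

27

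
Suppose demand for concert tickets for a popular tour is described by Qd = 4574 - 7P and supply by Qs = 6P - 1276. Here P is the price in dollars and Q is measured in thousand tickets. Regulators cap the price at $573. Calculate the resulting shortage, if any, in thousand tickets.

Equilibrium: 4574 - 7P = 6P - 1276, so 5850 = 13P and P* = 450, Q* = 1424.
The ceiling of 573 is above the equilibrium price 450, so it is not binding; the market clears at P* = 450, Q* = 1424.
Since the control does not bind, there is no shortage.

0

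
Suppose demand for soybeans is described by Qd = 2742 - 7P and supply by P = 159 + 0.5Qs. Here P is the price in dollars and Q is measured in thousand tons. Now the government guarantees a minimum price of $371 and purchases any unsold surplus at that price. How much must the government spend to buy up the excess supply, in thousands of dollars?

103509

Rearranging supply gives Qs = 2P - 318. Setting quantity demanded equal to quantity supplied, 2742 - 7P = 2P - 318, gives P* = 340 and Q* = 362.
Since 371 > 340, the floor is binding.
At P = 371: Qd = 2742 - 7·371 = 145 and Qs = 2·371 - 318 = 424.
Surplus = Qs - Qd = 279.
Government expenditure = surplus × support price = 279 × 371 = 103509.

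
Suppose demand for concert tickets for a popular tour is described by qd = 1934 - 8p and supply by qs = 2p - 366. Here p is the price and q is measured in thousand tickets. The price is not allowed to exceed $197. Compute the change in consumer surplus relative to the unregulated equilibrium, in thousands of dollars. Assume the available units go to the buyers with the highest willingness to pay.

651.75

In a free market, 1934 - 8p = 2p - 366 gives the equilibrium p* = 230, q* = 94.
Since 197 < 230, the ceiling is binding.
At p = 197: qd = 1934 - 8·197 = 358 and qs = 2·197 - 366 = 28.
Consumer surplus without the control is ½ · (241.75 - 230) · 94 = 552.25.
With the ceiling, 28 units are sold at 197 (assume they go to the highest-value buyers). The demand price at q = 28 is 238.25, so CS = ½ · [(241.75 - 197) + (238.25 - 197)] · 28 = 1204.
Change in consumer surplus = 1204 - 552.25 = 651.75.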